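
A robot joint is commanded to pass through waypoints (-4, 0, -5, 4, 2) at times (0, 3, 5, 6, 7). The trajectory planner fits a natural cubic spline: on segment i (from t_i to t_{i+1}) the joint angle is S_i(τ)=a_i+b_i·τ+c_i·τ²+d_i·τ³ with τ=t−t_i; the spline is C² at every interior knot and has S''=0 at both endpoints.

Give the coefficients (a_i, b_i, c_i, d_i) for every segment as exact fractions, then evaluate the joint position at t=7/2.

Δ: Δ0=4/3, Δ1=-5/2, Δ2=9, Δ3=-2
row 1: diag=10, rhs=-23; c'=1/5, d'=-23/10
row 2: denom=6−2·1/5=28/5; d'=(69−2·-23/10)/(28/5)=92/7
row 3: denom=4−1·5/28=107/28; d'=(-66−1·92/7)/(107/28)=-2216/107
back: M3=-2216/107
back: M2=92/7−5/28·-2216/107=1802/107
back: M1=-23/10−1/5·1802/107=-1213/214
M: M0=0, M1=-1213/214, M2=1802/107, M3=-2216/107, M4=0
seg 0: a=-4, c=M0/2=0, d=(M1−M0)/(6·3)=-1213/3852, b=Δ0−h0·(2M0+M1)/6=5351/1284
seg 1: a=0, c=M1/2=-1213/428, d=(M2−M1)/(6·2)=4817/2568, b=Δ1−h1·(2M1+M2)/6=-2783/642
seg 2: a=-5, c=M2/2=901/107, d=(M3−M2)/(6·1)=-2009/321, b=Δ2−h2·(2M2+M3)/6=2195/321
seg 3: a=4, c=M3/2=-1108/107, d=(M4−M3)/(6·1)=1108/321, b=Δ3−h3·(2M3+M4)/6=1574/321
t_q=7/2 → seg 1, τ=1/2; S=0+-2783/642·τ+-1213/428·τ²+4817/2568·τ³=-18089/6848

  seg 0: a=-4 b=5351/1284 c=0 d=-1213/3852
  seg 1: a=0 b=-2783/642 c=-1213/428 d=4817/2568
  seg 2: a=-5 b=2195/321 c=901/107 d=-2009/321
  seg 3: a=4 b=1574/321 c=-1108/107 d=1108/321
S(7/2) = -18089/6848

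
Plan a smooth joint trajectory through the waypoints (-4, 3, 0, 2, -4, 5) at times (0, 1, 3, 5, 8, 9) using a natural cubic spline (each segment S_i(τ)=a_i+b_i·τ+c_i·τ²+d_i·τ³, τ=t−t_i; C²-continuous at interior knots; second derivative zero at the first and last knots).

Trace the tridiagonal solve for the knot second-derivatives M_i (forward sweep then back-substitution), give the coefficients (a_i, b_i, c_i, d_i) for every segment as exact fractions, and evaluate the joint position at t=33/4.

Δ: Δ0=7, Δ1=-3/2, Δ2=1, Δ3=-2, Δ4=9
row 1: diag=6, rhs=-51; c'=1/3, d'=-17/2
row 2: denom=8−2·1/3=22/3; d'=(15−2·-17/2)/(22/3)=48/11
row 3: denom=10−2·3/11=104/11; d'=(-18−2·48/11)/(104/11)=-147/52
row 4: denom=8−3·33/104=733/104; d'=(66−3·-147/52)/(733/104)=7746/733
back: M4=7746/733
back: M3=-147/52−33/104·7746/733=-4530/733
back: M2=48/11−3/11·-4530/733=4434/733
back: M1=-17/2−1/3·4434/733=-15417/1466
M: M0=0, M1=-15417/1466, M2=4434/733, M3=-4530/733, M4=7746/733, M5=0
seg 0: a=-4, c=M0/2=0, d=(M1−M0)/(6·1)=-5139/2932, b=Δ0−h0·(2M0+M1)/6=25663/2932
seg 1: a=3, c=M1/2=-15417/2932, d=(M2−M1)/(6·2)=8095/5864, b=Δ1−h1·(2M1+M2)/6=5123/1466
seg 2: a=0, c=M2/2=2217/733, d=(M3−M2)/(6·2)=-747/733, b=Δ2−h2·(2M2+M3)/6=-713/733
seg 3: a=2, c=M3/2=-2265/733, d=(M4−M3)/(6·3)=682/733, b=Δ3−h3·(2M3+M4)/6=-809/733
seg 4: a=-4, c=M4/2=3873/733, d=(M5−M4)/(6·1)=-1291/733, b=Δ4−h4·(2M4+M5)/6=4015/733
t_q=33/4 → seg 4, τ=1/4; S=-4+4015/733·τ+3873/733·τ²+-1291/733·τ³=-109207/46912

  seg 0: a=-4 b=25663/2932 c=0 d=-5139/2932
  seg 1: a=3 b=5123/1466 c=-15417/2932 d=8095/5864
  seg 2: a=0 b=-713/733 c=2217/733 d=-747/733
  seg 3: a=2 b=-809/733 c=-2265/733 d=682/733
  seg 4: a=-4 b=4015/733 c=3873/733 d=-1291/733
S(33/4) = -109207/46912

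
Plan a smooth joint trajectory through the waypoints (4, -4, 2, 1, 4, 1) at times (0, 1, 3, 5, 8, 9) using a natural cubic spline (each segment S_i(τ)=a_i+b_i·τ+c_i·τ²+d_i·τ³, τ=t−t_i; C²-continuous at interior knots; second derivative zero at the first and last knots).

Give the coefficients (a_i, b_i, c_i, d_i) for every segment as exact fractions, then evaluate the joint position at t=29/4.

Δ: Δ0=-8, Δ1=3, Δ2=-1/2, Δ3=1, Δ4=-3
row 1: diag=6, rhs=66; c'=1/3, d'=11
row 2: denom=8−2·1/3=22/3; d'=(-21−2·11)/(22/3)=-129/22
row 3: denom=10−2·3/11=104/11; d'=(9−2·-129/22)/(104/11)=57/26
row 4: denom=8−3·33/104=733/104; d'=(-24−3·57/26)/(733/104)=-3180/733
back: M4=-3180/733
back: M3=57/26−33/104·-3180/733=2616/733
back: M2=-129/22−3/11·2616/733=-10023/1466
back: M1=11−1/3·-10023/1466=19467/1466
M: M0=0, M1=19467/1466, M2=-10023/1466, M3=2616/733, M4=-3180/733, M5=0
seg 0: a=4, c=M0/2=0, d=(M1−M0)/(6·1)=6489/2932, b=Δ0−h0·(2M0+M1)/6=-29945/2932
seg 1: a=-4, c=M1/2=19467/2932, d=(M2−M1)/(6·2)=-4915/2932, b=Δ1−h1·(2M1+M2)/6=-5239/1466
seg 2: a=2, c=M2/2=-10023/2932, d=(M3−M2)/(6·2)=5085/5864, b=Δ2−h2·(2M2+M3)/6=4205/1466
seg 3: a=1, c=M3/2=1308/733, d=(M4−M3)/(6·3)=-322/733, b=Δ3−h3·(2M3+M4)/6=-293/733
seg 4: a=4, c=M4/2=-1590/733, d=(M5−M4)/(6·1)=530/733, b=Δ4−h4·(2M4+M5)/6=-1139/733
t_q=29/4 → seg 3, τ=9/4; S=1+-293/733·τ+1308/733·τ²+-322/733·τ³=96887/23456

  seg 0: a=4 b=-29945/2932 c=0 d=6489/2932
  seg 1: a=-4 b=-5239/1466 c=19467/2932 d=-4915/2932
  seg 2: a=2 b=4205/1466 c=-10023/2932 d=5085/5864
  seg 3: a=1 b=-293/733 c=1308/733 d=-322/733
  seg 4: a=4 b=-1139/733 c=-1590/733 d=530/733
S(29/4) = 96887/23456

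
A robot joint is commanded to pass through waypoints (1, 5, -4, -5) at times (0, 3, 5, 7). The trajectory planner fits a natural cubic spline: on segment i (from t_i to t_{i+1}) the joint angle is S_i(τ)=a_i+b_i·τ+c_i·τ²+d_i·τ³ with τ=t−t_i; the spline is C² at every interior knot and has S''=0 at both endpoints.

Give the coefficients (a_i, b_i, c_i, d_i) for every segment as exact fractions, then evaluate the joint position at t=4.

  seg 0: a=1 b=199/57 c=0 d=-41/171
  seg 1: a=5 b=-170/57 c=-41/19 d=319/456
  seg 2: a=-4 b=-367/114 c=155/76 d=-155/456
S(4) = 85/152

Δ: Δ0=4/3, Δ1=-9/2, Δ2=-1/2
row 1: diag=10, rhs=-35; c'=1/5, d'=-7/2
row 2: denom=8−2·1/5=38/5; d'=(24−2·-7/2)/(38/5)=155/38
back: M2=155/38
back: M1=-7/2−1/5·155/38=-82/19
M: M0=0, M1=-82/19, M2=155/38, M3=0
seg 0: a=1, c=M0/2=0, d=(M1−M0)/(6·3)=-41/171, b=Δ0−h0·(2M0+M1)/6=199/57
seg 1: a=5, c=M1/2=-41/19, d=(M2−M1)/(6·2)=319/456, b=Δ1−h1·(2M1+M2)/6=-170/57
seg 2: a=-4, c=M2/2=155/76, d=(M3−M2)/(6·2)=-155/456, b=Δ2−h2·(2M2+M3)/6=-367/114
t_q=4 → seg 1, τ=1; S=5+-170/57·τ+-41/19·τ²+319/456·τ³=85/152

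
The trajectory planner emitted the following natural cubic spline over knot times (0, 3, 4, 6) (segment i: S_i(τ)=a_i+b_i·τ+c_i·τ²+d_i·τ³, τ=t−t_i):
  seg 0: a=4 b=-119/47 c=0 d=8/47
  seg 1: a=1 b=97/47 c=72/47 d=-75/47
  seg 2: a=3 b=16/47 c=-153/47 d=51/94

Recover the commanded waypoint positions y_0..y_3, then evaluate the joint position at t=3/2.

y_0 = S_0(0) = a_0 = 4
y_1 = S_1(0) = a_1 = 1
y_2 = S_2(0) = a_2 = 3
y_3 = S_2(2) = -5
t_q=3/2 is in segment 0 (τ=3/2); S_0(τ)=73/94

y_0=4 y_1=1 y_2=3 y_3=-5
S(3/2) = 73/94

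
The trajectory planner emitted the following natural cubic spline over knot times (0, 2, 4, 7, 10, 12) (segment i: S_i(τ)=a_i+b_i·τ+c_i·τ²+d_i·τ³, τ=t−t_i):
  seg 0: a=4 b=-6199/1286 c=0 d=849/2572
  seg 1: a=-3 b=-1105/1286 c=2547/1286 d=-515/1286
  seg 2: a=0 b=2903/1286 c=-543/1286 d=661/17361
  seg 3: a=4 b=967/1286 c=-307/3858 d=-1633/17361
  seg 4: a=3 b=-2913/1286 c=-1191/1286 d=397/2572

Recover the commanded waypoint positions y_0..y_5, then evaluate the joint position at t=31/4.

y_0 = S_0(0) = a_0 = 4
y_1 = S_1(0) = a_1 = -3
y_2 = S_2(0) = a_2 = 0
y_3 = S_3(0) = a_3 = 4
y_4 = S_4(0) = a_4 = 3
y_5 = S_4(2) = -4
t_q=31/4 is in segment 3 (τ=3/4); S_3(τ)=184341/41152

y_0=4 y_1=-3 y_2=0 y_3=4 y_4=3 y_5=-4
S(31/4) = 184341/41152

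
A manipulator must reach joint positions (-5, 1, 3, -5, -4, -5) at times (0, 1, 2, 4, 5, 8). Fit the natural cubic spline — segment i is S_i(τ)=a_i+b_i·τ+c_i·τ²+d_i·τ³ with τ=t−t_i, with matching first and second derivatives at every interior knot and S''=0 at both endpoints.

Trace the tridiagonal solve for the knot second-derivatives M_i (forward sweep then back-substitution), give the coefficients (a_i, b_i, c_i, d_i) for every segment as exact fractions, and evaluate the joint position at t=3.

  seg 0: a=-5 b=20/3 c=0 d=-2/3
  seg 1: a=1 b=14/3 c=-2 d=-2/3
  seg 2: a=3 b=-4/3 c=-4 d=4/3
  seg 3: a=-5 b=-4/3 c=4 d=-5/3
  seg 4: a=-4 b=5/3 c=-1 d=1/9
S(3) = -1

Δ: Δ0=6, Δ1=2, Δ2=-4, Δ3=1, Δ4=-1/3
row 1: diag=4, rhs=-24; c'=1/4, d'=-6
row 2: denom=6−1·1/4=23/4; d'=(-36−1·-6)/(23/4)=-120/23
row 3: denom=6−2·8/23=122/23; d'=(30−2·-120/23)/(122/23)=465/61
row 4: denom=8−1·23/122=953/122; d'=(-8−1·465/61)/(953/122)=-2
back: M4=-2
back: M3=465/61−23/122·-2=8
back: M2=-120/23−8/23·8=-8
back: M1=-6−1/4·-8=-4
M: M0=0, M1=-4, M2=-8, M3=8, M4=-2, M5=0
seg 0: a=-5, c=M0/2=0, d=(M1−M0)/(6·1)=-2/3, b=Δ0−h0·(2M0+M1)/6=20/3
seg 1: a=1, c=M1/2=-2, d=(M2−M1)/(6·1)=-2/3, b=Δ1−h1·(2M1+M2)/6=14/3
seg 2: a=3, c=M2/2=-4, d=(M3−M2)/(6·2)=4/3, b=Δ2−h2·(2M2+M3)/6=-4/3
seg 3: a=-5, c=M3/2=4, d=(M4−M3)/(6·1)=-5/3, b=Δ3−h3·(2M3+M4)/6=-4/3
seg 4: a=-4, c=M4/2=-1, d=(M5−M4)/(6·3)=1/9, b=Δ4−h4·(2M4+M5)/6=5/3
t_q=3 → seg 2, τ=1; S=3+-4/3·τ+-4·τ²+4/3·τ³=-1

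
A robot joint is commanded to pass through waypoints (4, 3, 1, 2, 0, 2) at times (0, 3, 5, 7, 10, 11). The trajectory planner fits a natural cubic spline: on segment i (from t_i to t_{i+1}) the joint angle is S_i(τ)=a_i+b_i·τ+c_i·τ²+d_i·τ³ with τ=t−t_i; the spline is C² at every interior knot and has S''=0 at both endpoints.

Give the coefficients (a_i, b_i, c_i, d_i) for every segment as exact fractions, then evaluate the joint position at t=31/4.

  seg 0: a=4 b=227/5076 c=0 d=-1919/45684
  seg 1: a=3 b=-2765/2538 c=-1919/5076 d=1073/5076
  seg 2: a=1 b=-55/846 c=4519/5076 d=-3085/10152
  seg 3: a=2 b=-191/1269 c=-1184/1269 d=2897/11421
  seg 4: a=0 b=1396/1269 c=571/423 d=-571/1269
S(31/4) = 13259/9024

Δ: Δ0=-1/3, Δ1=-1, Δ2=1/2, Δ3=-2/3, Δ4=2
row 1: diag=10, rhs=-4; c'=1/5, d'=-2/5
row 2: denom=8−2·1/5=38/5; d'=(9−2·-2/5)/(38/5)=49/38
row 3: denom=10−2·5/19=180/19; d'=(-7−2·49/38)/(180/19)=-91/90
row 4: denom=8−3·19/60=141/20; d'=(16−3·-91/90)/(141/20)=1142/423
back: M4=1142/423
back: M3=-91/90−19/60·1142/423=-2368/1269
back: M2=49/38−5/19·-2368/1269=4519/2538
back: M1=-2/5−1/5·4519/2538=-1919/2538
M: M0=0, M1=-1919/2538, M2=4519/2538, M3=-2368/1269, M4=1142/423, M5=0
seg 0: a=4, c=M0/2=0, d=(M1−M0)/(6·3)=-1919/45684, b=Δ0−h0·(2M0+M1)/6=227/5076
seg 1: a=3, c=M1/2=-1919/5076, d=(M2−M1)/(6·2)=1073/5076, b=Δ1−h1·(2M1+M2)/6=-2765/2538
seg 2: a=1, c=M2/2=4519/5076, d=(M3−M2)/(6·2)=-3085/10152, b=Δ2−h2·(2M2+M3)/6=-55/846
seg 3: a=2, c=M3/2=-1184/1269, d=(M4−M3)/(6·3)=2897/11421, b=Δ3−h3·(2M3+M4)/6=-191/1269
seg 4: a=0, c=M4/2=571/423, d=(M5−M4)/(6·1)=-571/1269, b=Δ4−h4·(2M4+M5)/6=1396/1269
t_q=31/4 → seg 3, τ=3/4; S=2+-191/1269·τ+-1184/1269·τ²+2897/11421·τ³=13259/9024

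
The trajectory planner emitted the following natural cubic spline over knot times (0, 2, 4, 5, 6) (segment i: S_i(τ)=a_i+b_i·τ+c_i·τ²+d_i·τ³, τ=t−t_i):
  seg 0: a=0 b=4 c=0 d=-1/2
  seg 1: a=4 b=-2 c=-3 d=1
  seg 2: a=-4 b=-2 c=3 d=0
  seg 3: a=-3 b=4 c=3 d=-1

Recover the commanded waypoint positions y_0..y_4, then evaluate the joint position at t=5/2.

y_0 = S_0(0) = a_0 = 0
y_1 = S_1(0) = a_1 = 4
y_2 = S_2(0) = a_2 = -4
y_3 = S_3(0) = a_3 = -3
y_4 = S_3(1) = 3
t_q=5/2 is in segment 1 (τ=1/2); S_1(τ)=19/8

y_0=0 y_1=4 y_2=-4 y_3=-3 y_4=3
S(5/2) = 19/8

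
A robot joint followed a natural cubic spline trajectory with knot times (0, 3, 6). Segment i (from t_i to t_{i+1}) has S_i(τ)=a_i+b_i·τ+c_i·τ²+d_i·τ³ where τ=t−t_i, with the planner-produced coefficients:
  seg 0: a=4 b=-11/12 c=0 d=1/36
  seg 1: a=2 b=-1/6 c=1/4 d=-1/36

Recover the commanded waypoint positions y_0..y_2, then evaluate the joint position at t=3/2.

y_0=4 y_1=2 y_2=3
S(3/2) = 87/32

y_0 = S_0(0) = a_0 = 4
y_1 = S_1(0) = a_1 = 2
y_2 = S_1(3) = 3
t_q=3/2 is in segment 0 (τ=3/2); S_0(τ)=87/32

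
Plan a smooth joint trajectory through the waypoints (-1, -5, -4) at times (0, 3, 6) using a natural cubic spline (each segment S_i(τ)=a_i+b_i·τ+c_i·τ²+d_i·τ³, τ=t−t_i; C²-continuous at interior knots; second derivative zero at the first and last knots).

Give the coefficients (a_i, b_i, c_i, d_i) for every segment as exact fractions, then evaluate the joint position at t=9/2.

  seg 0: a=-1 b=-7/4 c=0 d=5/108
  seg 1: a=-5 b=-1/2 c=5/12 d=-5/108
S(9/2) = -159/32

Δ: Δ0=-4/3, Δ1=1/3
row 1: diag=12, rhs=10; c'=1/4, d'=5/6
back: M1=5/6
M: M0=0, M1=5/6, M2=0
seg 0: a=-1, c=M0/2=0, d=(M1−M0)/(6·3)=5/108, b=Δ0−h0·(2M0+M1)/6=-7/4
seg 1: a=-5, c=M1/2=5/12, d=(M2−M1)/(6·3)=-5/108, b=Δ1−h1·(2M1+M2)/6=-1/2
t_q=9/2 → seg 1, τ=3/2; S=-5+-1/2·τ+5/12·τ²+-5/108·τ³=-159/32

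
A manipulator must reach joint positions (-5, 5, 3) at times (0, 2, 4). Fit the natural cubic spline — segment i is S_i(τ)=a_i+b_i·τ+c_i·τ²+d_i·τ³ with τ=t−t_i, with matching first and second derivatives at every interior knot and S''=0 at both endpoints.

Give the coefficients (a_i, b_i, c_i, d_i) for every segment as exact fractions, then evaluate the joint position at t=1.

  seg 0: a=-5 b=13/2 c=0 d=-3/8
  seg 1: a=5 b=2 c=-9/4 d=3/8
S(1) = 9/8

Δ: Δ0=5, Δ1=-1
row 1: diag=8, rhs=-36; c'=1/4, d'=-9/2
back: M1=-9/2
M: M0=0, M1=-9/2, M2=0
seg 0: a=-5, c=M0/2=0, d=(M1−M0)/(6·2)=-3/8, b=Δ0−h0·(2M0+M1)/6=13/2
seg 1: a=5, c=M1/2=-9/4, d=(M2−M1)/(6·2)=3/8, b=Δ1−h1·(2M1+M2)/6=2
t_q=1 → seg 0, τ=1; S=-5+13/2·τ+0·τ²+-3/8·τ³=9/8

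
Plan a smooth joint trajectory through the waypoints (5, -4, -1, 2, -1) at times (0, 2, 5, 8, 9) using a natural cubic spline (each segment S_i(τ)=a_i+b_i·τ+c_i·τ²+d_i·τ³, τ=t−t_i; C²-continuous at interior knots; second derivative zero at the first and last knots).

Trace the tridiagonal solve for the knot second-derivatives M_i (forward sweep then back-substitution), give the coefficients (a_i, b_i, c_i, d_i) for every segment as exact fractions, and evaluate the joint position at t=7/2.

  seg 0: a=5 b=-746/133 c=0 d=295/1064
  seg 1: a=-4 b=-607/266 c=885/532 d=-101/532
  seg 2: a=-1 b=1369/532 c=-6/133 d=-85/532
  seg 3: a=2 b=-535/266 c=-789/532 d=263/532
S(7/2) = -2627/608

Δ: Δ0=-9/2, Δ1=1, Δ2=1, Δ3=-3
row 1: diag=10, rhs=33; c'=3/10, d'=33/10
row 2: denom=12−3·3/10=111/10; d'=(0−3·33/10)/(111/10)=-33/37
row 3: denom=8−3·10/37=266/37; d'=(-24−3·-33/37)/(266/37)=-789/266
back: M3=-789/266
back: M2=-33/37−10/37·-789/266=-12/133
back: M1=33/10−3/10·-12/133=885/266
M: M0=0, M1=885/266, M2=-12/133, M3=-789/266, M4=0
seg 0: a=5, c=M0/2=0, d=(M1−M0)/(6·2)=295/1064, b=Δ0−h0·(2M0+M1)/6=-746/133
seg 1: a=-4, c=M1/2=885/532, d=(M2−M1)/(6·3)=-101/532, b=Δ1−h1·(2M1+M2)/6=-607/266
seg 2: a=-1, c=M2/2=-6/133, d=(M3−M2)/(6·3)=-85/532, b=Δ2−h2·(2M2+M3)/6=1369/532
seg 3: a=2, c=M3/2=-789/532, d=(M4−M3)/(6·1)=263/532, b=Δ3−h3·(2M3+M4)/6=-535/266
t_q=7/2 → seg 1, τ=3/2; S=-4+-607/266·τ+885/532·τ²+-101/532·τ³=-2627/608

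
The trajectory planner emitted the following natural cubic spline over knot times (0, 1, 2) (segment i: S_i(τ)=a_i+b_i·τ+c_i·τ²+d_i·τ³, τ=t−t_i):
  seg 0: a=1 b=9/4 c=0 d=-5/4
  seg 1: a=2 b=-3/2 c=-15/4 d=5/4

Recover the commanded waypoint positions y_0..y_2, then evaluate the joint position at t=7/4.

y_0 = S_0(0) = a_0 = 1
y_1 = S_1(0) = a_1 = 2
y_2 = S_1(1) = -2
t_q=7/4 is in segment 1 (τ=3/4); S_1(τ)=-181/256

y_0=1 y_1=2 y_2=-2
S(7/4) = -181/256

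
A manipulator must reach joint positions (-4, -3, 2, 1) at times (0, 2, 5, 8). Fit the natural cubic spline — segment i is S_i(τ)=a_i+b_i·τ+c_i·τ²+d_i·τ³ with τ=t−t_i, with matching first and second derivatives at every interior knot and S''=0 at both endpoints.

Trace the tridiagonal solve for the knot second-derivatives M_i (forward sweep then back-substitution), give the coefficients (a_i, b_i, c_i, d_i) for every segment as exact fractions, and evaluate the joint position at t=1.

  seg 0: a=-4 b=31/222 c=0 d=10/111
  seg 1: a=-3 b=271/222 c=20/37 d=-29/222
  seg 2: a=2 b=104/111 c=-47/74 d=47/666
S(1) = -279/74

Δ: Δ0=1/2, Δ1=5/3, Δ2=-1/3
row 1: diag=10, rhs=7; c'=3/10, d'=7/10
row 2: denom=12−3·3/10=111/10; d'=(-12−3·7/10)/(111/10)=-47/37
back: M2=-47/37
back: M1=7/10−3/10·-47/37=40/37
M: M0=0, M1=40/37, M2=-47/37, M3=0
seg 0: a=-4, c=M0/2=0, d=(M1−M0)/(6·2)=10/111, b=Δ0−h0·(2M0+M1)/6=31/222
seg 1: a=-3, c=M1/2=20/37, d=(M2−M1)/(6·3)=-29/222, b=Δ1−h1·(2M1+M2)/6=271/222
seg 2: a=2, c=M2/2=-47/74, d=(M3−M2)/(6·3)=47/666, b=Δ2−h2·(2M2+M3)/6=104/111
t_q=1 → seg 0, τ=1; S=-4+31/222·τ+0·τ²+10/111·τ³=-279/74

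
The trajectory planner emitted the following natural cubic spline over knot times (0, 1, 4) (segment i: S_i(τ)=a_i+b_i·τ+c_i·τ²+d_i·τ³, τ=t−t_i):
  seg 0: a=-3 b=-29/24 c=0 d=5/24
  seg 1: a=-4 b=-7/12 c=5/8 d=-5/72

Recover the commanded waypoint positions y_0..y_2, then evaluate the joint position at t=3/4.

y_0=-3 y_1=-4 y_2=-2
S(3/4) = -1955/512

y_0 = S_0(0) = a_0 = -3
y_1 = S_1(0) = a_1 = -4
y_2 = S_1(3) = -2
t_q=3/4 is in segment 0 (τ=3/4); S_0(τ)=-1955/512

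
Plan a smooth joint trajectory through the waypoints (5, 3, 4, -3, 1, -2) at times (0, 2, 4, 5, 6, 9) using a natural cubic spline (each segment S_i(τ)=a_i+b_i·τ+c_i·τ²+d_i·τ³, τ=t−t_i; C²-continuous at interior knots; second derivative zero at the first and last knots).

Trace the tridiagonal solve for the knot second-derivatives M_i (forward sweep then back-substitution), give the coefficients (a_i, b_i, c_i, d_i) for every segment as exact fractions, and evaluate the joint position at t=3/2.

  seg 0: a=5 b=-784/325 c=0 d=459/1300
  seg 1: a=3 b=593/325 c=1377/650 d=-723/520
  seg 2: a=4 b=-4151/650 c=-8091/1300 d=561/100
  seg 3: a=-3 b=-521/260 c=3447/325 d=-5983/1300
  seg 4: a=1 b=3511/650 c=-4161/1300 d=1387/3900
S(3/2) = 26761/10400

Δ: Δ0=-1, Δ1=1/2, Δ2=-7, Δ3=4, Δ4=-1
row 1: diag=8, rhs=9; c'=1/4, d'=9/8
row 2: denom=6−2·1/4=11/2; d'=(-45−2·9/8)/(11/2)=-189/22
row 3: denom=4−1·2/11=42/11; d'=(66−1·-189/22)/(42/11)=547/28
row 4: denom=8−1·11/42=325/42; d'=(-30−1·547/28)/(325/42)=-4161/650
back: M4=-4161/650
back: M3=547/28−11/42·-4161/650=6894/325
back: M2=-189/22−2/11·6894/325=-8091/650
back: M1=9/8−1/4·-8091/650=1377/325
M: M0=0, M1=1377/325, M2=-8091/650, M3=6894/325, M4=-4161/650, M5=0
seg 0: a=5, c=M0/2=0, d=(M1−M0)/(6·2)=459/1300, b=Δ0−h0·(2M0+M1)/6=-784/325
seg 1: a=3, c=M1/2=1377/650, d=(M2−M1)/(6·2)=-723/520, b=Δ1−h1·(2M1+M2)/6=593/325
seg 2: a=4, c=M2/2=-8091/1300, d=(M3−M2)/(6·1)=561/100, b=Δ2−h2·(2M2+M3)/6=-4151/650
seg 3: a=-3, c=M3/2=3447/325, d=(M4−M3)/(6·1)=-5983/1300, b=Δ3−h3·(2M3+M4)/6=-521/260
seg 4: a=1, c=M4/2=-4161/1300, d=(M5−M4)/(6·3)=1387/3900, b=Δ4−h4·(2M4+M5)/6=3511/650
t_q=3/2 → seg 0, τ=3/2; S=5+-784/325·τ+0·τ²+459/1300·τ³=26761/10400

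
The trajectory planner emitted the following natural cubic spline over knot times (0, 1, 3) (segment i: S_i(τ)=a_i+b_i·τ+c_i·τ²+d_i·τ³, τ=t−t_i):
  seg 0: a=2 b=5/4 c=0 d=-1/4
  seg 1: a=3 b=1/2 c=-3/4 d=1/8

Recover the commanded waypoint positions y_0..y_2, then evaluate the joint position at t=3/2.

y_0=2 y_1=3 y_2=2
S(3/2) = 197/64

y_0 = S_0(0) = a_0 = 2
y_1 = S_1(0) = a_1 = 3
y_2 = S_1(2) = 2
t_q=3/2 is in segment 1 (τ=1/2); S_1(τ)=197/64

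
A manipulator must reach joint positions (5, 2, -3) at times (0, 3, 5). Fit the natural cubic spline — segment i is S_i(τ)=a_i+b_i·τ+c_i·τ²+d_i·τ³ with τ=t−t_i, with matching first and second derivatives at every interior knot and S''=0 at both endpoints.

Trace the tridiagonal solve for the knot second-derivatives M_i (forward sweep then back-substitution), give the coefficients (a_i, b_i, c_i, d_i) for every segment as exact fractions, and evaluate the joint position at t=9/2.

Δ: Δ0=-1, Δ1=-5/2
row 1: diag=10, rhs=-9; c'=1/5, d'=-9/10
back: M1=-9/10
M: M0=0, M1=-9/10, M2=0
seg 0: a=5, c=M0/2=0, d=(M1−M0)/(6·3)=-1/20, b=Δ0−h0·(2M0+M1)/6=-11/20
seg 1: a=2, c=M1/2=-9/20, d=(M2−M1)/(6·2)=3/40, b=Δ1−h1·(2M1+M2)/6=-19/10
t_q=9/2 → seg 1, τ=3/2; S=2+-19/10·τ+-9/20·τ²+3/40·τ³=-103/64

  seg 0: a=5 b=-11/20 c=0 d=-1/20
  seg 1: a=2 b=-19/10 c=-9/20 d=3/40
S(9/2) = -103/64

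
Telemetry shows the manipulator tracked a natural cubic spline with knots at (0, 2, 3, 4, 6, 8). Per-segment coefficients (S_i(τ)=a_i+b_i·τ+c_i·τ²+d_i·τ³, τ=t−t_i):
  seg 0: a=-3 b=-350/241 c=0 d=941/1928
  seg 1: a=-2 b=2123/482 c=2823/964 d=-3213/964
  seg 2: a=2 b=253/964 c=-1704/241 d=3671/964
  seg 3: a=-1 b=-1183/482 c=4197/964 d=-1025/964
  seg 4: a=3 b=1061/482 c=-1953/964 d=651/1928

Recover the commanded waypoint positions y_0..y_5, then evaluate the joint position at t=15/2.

y_0 = S_0(0) = a_0 = -3
y_1 = S_1(0) = a_1 = -2
y_2 = S_2(0) = a_2 = 2
y_3 = S_3(0) = a_3 = -1
y_4 = S_4(0) = a_4 = 3
y_5 = S_4(2) = 2
t_q=15/2 is in segment 4 (τ=3/2); S_4(τ)=44469/15424

y_0=-3 y_1=-2 y_2=2 y_3=-1 y_4=3 y_5=2
S(15/2) = 44469/15424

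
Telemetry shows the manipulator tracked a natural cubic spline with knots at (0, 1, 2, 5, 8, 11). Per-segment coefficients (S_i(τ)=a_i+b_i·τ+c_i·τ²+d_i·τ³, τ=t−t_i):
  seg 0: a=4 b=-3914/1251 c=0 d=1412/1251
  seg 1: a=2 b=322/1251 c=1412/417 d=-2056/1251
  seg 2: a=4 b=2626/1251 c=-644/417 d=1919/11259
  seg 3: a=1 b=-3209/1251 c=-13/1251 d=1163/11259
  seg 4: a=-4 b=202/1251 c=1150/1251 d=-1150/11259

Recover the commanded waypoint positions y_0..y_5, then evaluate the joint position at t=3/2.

y_0 = S_0(0) = a_0 = 4
y_1 = S_1(0) = a_1 = 2
y_2 = S_2(0) = a_2 = 4
y_3 = S_3(0) = a_3 = 1
y_4 = S_4(0) = a_4 = -4
y_5 = S_4(3) = 2
t_q=3/2 is in segment 1 (τ=1/2); S_1(τ)=385/139

y_0=4 y_1=2 y_2=4 y_3=1 y_4=-4 y_5=2
S(3/2) = 385/139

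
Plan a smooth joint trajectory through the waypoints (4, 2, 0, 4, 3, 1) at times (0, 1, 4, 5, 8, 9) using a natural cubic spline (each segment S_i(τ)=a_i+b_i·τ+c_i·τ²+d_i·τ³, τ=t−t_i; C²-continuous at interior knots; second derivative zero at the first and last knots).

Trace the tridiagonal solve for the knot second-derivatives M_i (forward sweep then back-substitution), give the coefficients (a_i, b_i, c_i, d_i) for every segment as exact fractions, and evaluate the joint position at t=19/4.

  seg 0: a=4 b=-5639/2961 c=0 d=-283/2961
  seg 1: a=2 b=-6488/2961 c=-283/987 d=7061/26649
  seg 2: a=0 b=9601/2961 c=6212/2961 d=-63/47
  seg 3: a=4 b=10118/2961 c=-5695/2961 d=5980/26649
  seg 4: a=3 b=-6112/2961 c=95/987 d=-95/2961
S(19/4) = 192439/63168

Δ: Δ0=-2, Δ1=-2/3, Δ2=4, Δ3=-1/3, Δ4=-2
row 1: diag=8, rhs=8; c'=3/8, d'=1
row 2: denom=8−3·3/8=55/8; d'=(28−3·1)/(55/8)=40/11
row 3: denom=8−1·8/55=432/55; d'=(-26−1·40/11)/(432/55)=-815/216
row 4: denom=8−3·55/144=329/48; d'=(-10−3·-815/216)/(329/48)=190/987
back: M4=190/987
back: M3=-815/216−55/144·190/987=-11390/2961
back: M2=40/11−8/55·-11390/2961=12424/2961
back: M1=1−3/8·12424/2961=-566/987
M: M0=0, M1=-566/987, M2=12424/2961, M3=-11390/2961, M4=190/987, M5=0
seg 0: a=4, c=M0/2=0, d=(M1−M0)/(6·1)=-283/2961, b=Δ0−h0·(2M0+M1)/6=-5639/2961
seg 1: a=2, c=M1/2=-283/987, d=(M2−M1)/(6·3)=7061/26649, b=Δ1−h1·(2M1+M2)/6=-6488/2961
seg 2: a=0, c=M2/2=6212/2961, d=(M3−M2)/(6·1)=-63/47, b=Δ2−h2·(2M2+M3)/6=9601/2961
seg 3: a=4, c=M3/2=-5695/2961, d=(M4−M3)/(6·3)=5980/26649, b=Δ3−h3·(2M3+M4)/6=10118/2961
seg 4: a=3, c=M4/2=95/987, d=(M5−M4)/(6·1)=-95/2961, b=Δ4−h4·(2M4+M5)/6=-6112/2961
t_q=19/4 → seg 2, τ=3/4; S=0+9601/2961·τ+6212/2961·τ²+-63/47·τ³=192439/63168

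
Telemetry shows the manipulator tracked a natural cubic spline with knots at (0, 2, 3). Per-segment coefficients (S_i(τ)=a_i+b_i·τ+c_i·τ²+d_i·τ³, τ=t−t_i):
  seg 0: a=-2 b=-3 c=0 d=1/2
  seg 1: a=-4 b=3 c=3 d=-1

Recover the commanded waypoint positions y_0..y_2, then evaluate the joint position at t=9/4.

y_0 = S_0(0) = a_0 = -2
y_1 = S_1(0) = a_1 = -4
y_2 = S_1(1) = 1
t_q=9/4 is in segment 1 (τ=1/4); S_1(τ)=-197/64

y_0=-2 y_1=-4 y_2=1
S(9/4) = -197/64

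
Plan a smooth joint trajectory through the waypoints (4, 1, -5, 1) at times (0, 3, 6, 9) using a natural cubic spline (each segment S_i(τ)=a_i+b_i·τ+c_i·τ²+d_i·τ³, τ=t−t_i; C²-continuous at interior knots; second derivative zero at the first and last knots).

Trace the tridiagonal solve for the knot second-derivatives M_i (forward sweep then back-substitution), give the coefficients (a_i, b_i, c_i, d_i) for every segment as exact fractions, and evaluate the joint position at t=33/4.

  seg 0: a=4 b=-7/15 c=0 d=-8/135
  seg 1: a=1 b=-31/15 c=-8/15 d=5/27
  seg 2: a=-5 b=-4/15 c=17/15 d=-17/135
S(33/4) = -83/64

Δ: Δ0=-1, Δ1=-2, Δ2=2
row 1: diag=12, rhs=-6; c'=1/4, d'=-1/2
row 2: denom=12−3·1/4=45/4; d'=(24−3·-1/2)/(45/4)=34/15
back: M2=34/15
back: M1=-1/2−1/4·34/15=-16/15
M: M0=0, M1=-16/15, M2=34/15, M3=0
seg 0: a=4, c=M0/2=0, d=(M1−M0)/(6·3)=-8/135, b=Δ0−h0·(2M0+M1)/6=-7/15
seg 1: a=1, c=M1/2=-8/15, d=(M2−M1)/(6·3)=5/27, b=Δ1−h1·(2M1+M2)/6=-31/15
seg 2: a=-5, c=M2/2=17/15, d=(M3−M2)/(6·3)=-17/135, b=Δ2−h2·(2M2+M3)/6=-4/15
t_q=33/4 → seg 2, τ=9/4; S=-5+-4/15·τ+17/15·τ²+-17/135·τ³=-83/64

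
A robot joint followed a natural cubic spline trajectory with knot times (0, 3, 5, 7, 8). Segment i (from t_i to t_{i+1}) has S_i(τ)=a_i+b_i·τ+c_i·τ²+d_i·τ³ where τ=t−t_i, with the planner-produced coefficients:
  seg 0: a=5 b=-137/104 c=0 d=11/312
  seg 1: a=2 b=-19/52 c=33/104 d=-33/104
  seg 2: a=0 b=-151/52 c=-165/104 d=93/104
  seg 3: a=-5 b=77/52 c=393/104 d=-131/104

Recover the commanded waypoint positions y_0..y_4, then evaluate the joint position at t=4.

y_0=5 y_1=2 y_2=0 y_3=-5 y_4=-1
S(4) = 85/52

y_0 = S_0(0) = a_0 = 5
y_1 = S_1(0) = a_1 = 2
y_2 = S_2(0) = a_2 = 0
y_3 = S_3(0) = a_3 = -5
y_4 = S_3(1) = -1
t_q=4 is in segment 1 (τ=1); S_1(τ)=85/52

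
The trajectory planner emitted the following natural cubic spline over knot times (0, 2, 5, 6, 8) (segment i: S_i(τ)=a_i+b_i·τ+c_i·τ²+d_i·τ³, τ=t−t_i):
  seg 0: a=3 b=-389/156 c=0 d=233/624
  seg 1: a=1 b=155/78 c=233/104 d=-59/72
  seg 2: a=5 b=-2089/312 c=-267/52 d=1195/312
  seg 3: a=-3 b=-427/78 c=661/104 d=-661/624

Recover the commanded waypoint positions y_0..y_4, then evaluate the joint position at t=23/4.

y_0 = S_0(0) = a_0 = 3
y_1 = S_1(0) = a_1 = 1
y_2 = S_2(0) = a_2 = 5
y_3 = S_3(0) = a_3 = -3
y_4 = S_3(2) = 3
t_q=23/4 is in segment 2 (τ=3/4); S_2(τ)=-8613/6656

y_0=3 y_1=1 y_2=5 y_3=-3 y_4=3
S(23/4) = -8613/6656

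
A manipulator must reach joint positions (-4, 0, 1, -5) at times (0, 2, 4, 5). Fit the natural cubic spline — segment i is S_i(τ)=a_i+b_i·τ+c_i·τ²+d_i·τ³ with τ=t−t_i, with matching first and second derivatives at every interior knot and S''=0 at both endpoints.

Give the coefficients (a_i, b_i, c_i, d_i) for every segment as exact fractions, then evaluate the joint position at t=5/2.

Δ: Δ0=2, Δ1=1/2, Δ2=-6
row 1: diag=8, rhs=-9; c'=1/4, d'=-9/8
row 2: denom=6−2·1/4=11/2; d'=(-39−2·-9/8)/(11/2)=-147/22
back: M2=-147/22
back: M1=-9/8−1/4·-147/22=6/11
M: M0=0, M1=6/11, M2=-147/22, M3=0
seg 0: a=-4, c=M0/2=0, d=(M1−M0)/(6·2)=1/22, b=Δ0−h0·(2M0+M1)/6=20/11
seg 1: a=0, c=M1/2=3/11, d=(M2−M1)/(6·2)=-53/88, b=Δ1−h1·(2M1+M2)/6=26/11
seg 2: a=1, c=M2/2=-147/44, d=(M3−M2)/(6·1)=49/44, b=Δ2−h2·(2M2+M3)/6=-83/22
t_q=5/2 → seg 1, τ=1/2; S=0+26/11·τ+3/11·τ²+-53/88·τ³=827/704

  seg 0: a=-4 b=20/11 c=0 d=1/22
  seg 1: a=0 b=26/11 c=3/11 d=-53/88
  seg 2: a=1 b=-83/22 c=-147/44 d=49/44
S(5/2) = 827/704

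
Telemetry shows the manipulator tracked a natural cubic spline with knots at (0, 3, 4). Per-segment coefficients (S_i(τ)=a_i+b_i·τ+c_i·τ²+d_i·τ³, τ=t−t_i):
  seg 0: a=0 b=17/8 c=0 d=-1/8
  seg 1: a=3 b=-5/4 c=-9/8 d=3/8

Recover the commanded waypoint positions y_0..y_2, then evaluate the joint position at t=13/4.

y_0 = S_0(0) = a_0 = 0
y_1 = S_1(0) = a_1 = 3
y_2 = S_1(1) = 1
t_q=13/4 is in segment 1 (τ=1/4); S_1(τ)=1343/512

y_0=0 y_1=3 y_2=1
S(13/4) = 1343/512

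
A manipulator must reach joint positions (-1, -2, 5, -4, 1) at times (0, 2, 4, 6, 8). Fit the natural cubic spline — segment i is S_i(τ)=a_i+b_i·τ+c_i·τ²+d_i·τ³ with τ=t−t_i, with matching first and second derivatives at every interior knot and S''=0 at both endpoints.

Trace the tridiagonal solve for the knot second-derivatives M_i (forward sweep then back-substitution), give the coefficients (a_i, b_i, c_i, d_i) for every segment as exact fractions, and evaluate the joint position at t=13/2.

Δ: Δ0=-1/2, Δ1=7/2, Δ2=-9/2, Δ3=5/2
row 1: diag=8, rhs=24; c'=1/4, d'=3
row 2: denom=8−2·1/4=15/2; d'=(-48−2·3)/(15/2)=-36/5
row 3: denom=8−2·4/15=112/15; d'=(42−2·-36/5)/(112/15)=423/56
back: M3=423/56
back: M2=-36/5−4/15·423/56=-129/14
back: M1=3−1/4·-129/14=297/56
M: M0=0, M1=297/56, M2=-129/14, M3=423/56, M4=0
seg 0: a=-1, c=M0/2=0, d=(M1−M0)/(6·2)=99/224, b=Δ0−h0·(2M0+M1)/6=-127/56
seg 1: a=-2, c=M1/2=297/112, d=(M2−M1)/(6·2)=-271/224, b=Δ1−h1·(2M1+M2)/6=85/28
seg 2: a=5, c=M2/2=-129/28, d=(M3−M2)/(6·2)=313/224, b=Δ2−h2·(2M2+M3)/6=-7/8
seg 3: a=-4, c=M3/2=423/112, d=(M4−M3)/(6·2)=-141/224, b=Δ3−h3·(2M3+M4)/6=-71/28
t_q=13/2 → seg 3, τ=1/2; S=-4+-71/28·τ+423/112·τ²+-141/224·τ³=-1127/256

  seg 0: a=-1 b=-127/56 c=0 d=99/224
  seg 1: a=-2 b=85/28 c=297/112 d=-271/224
  seg 2: a=5 b=-7/8 c=-129/28 d=313/224
  seg 3: a=-4 b=-71/28 c=423/112 d=-141/224
S(13/2) = -1127/256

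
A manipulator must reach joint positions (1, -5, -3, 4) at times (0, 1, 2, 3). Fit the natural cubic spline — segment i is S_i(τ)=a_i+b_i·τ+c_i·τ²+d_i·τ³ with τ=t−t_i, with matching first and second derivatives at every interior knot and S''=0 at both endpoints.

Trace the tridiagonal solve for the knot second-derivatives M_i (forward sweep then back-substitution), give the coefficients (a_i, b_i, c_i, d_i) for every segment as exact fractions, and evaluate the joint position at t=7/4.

Δ: Δ0=-6, Δ1=2, Δ2=7
row 1: diag=4, rhs=48; c'=1/4, d'=12
row 2: denom=4−1·1/4=15/4; d'=(30−1·12)/(15/4)=24/5
back: M2=24/5
back: M1=12−1/4·24/5=54/5
M: M0=0, M1=54/5, M2=24/5, M3=0
seg 0: a=1, c=M0/2=0, d=(M1−M0)/(6·1)=9/5, b=Δ0−h0·(2M0+M1)/6=-39/5
seg 1: a=-5, c=M1/2=27/5, d=(M2−M1)/(6·1)=-1, b=Δ1−h1·(2M1+M2)/6=-12/5
seg 2: a=-3, c=M2/2=12/5, d=(M3−M2)/(6·1)=-4/5, b=Δ2−h2·(2M2+M3)/6=27/5
t_q=7/4 → seg 1, τ=3/4; S=-5+-12/5·τ+27/5·τ²+-1·τ³=-1339/320

  seg 0: a=1 b=-39/5 c=0 d=9/5
  seg 1: a=-5 b=-12/5 c=27/5 d=-1
  seg 2: a=-3 b=27/5 c=12/5 d=-4/5
S(7/4) = -1339/320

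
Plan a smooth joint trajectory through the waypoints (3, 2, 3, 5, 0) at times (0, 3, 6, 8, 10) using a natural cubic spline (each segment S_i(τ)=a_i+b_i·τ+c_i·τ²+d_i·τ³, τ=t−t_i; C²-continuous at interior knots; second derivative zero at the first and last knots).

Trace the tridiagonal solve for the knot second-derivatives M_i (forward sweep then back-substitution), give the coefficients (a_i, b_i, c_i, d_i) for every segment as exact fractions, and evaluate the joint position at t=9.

Δ: Δ0=-1/3, Δ1=1/3, Δ2=1, Δ3=-5/2
row 1: diag=12, rhs=4; c'=1/4, d'=1/3
row 2: denom=10−3·1/4=37/4; d'=(4−3·1/3)/(37/4)=12/37
row 3: denom=8−2·8/37=280/37; d'=(-21−2·12/37)/(280/37)=-801/280
back: M3=-801/280
back: M2=12/37−8/37·-801/280=33/35
back: M1=1/3−1/4·33/35=41/420
M: M0=0, M1=41/420, M2=33/35, M3=-801/280, M4=0
seg 0: a=3, c=M0/2=0, d=(M1−M0)/(6·3)=41/7560, b=Δ0−h0·(2M0+M1)/6=-107/280
seg 1: a=2, c=M1/2=41/840, d=(M2−M1)/(6·3)=71/1512, b=Δ1−h1·(2M1+M2)/6=-33/140
seg 2: a=3, c=M2/2=33/70, d=(M3−M2)/(6·2)=-71/224, b=Δ2−h2·(2M2+M3)/6=53/40
seg 3: a=5, c=M3/2=-801/560, d=(M4−M3)/(6·2)=267/1120, b=Δ3−h3·(2M3+M4)/6=-83/140
t_q=9 → seg 3, τ=1; S=5+-83/140·τ+-801/560·τ²+267/1120·τ³=3601/1120

  seg 0: a=3 b=-107/280 c=0 d=41/7560
  seg 1: a=2 b=-33/140 c=41/840 d=71/1512
  seg 2: a=3 b=53/40 c=33/70 d=-71/224
  seg 3: a=5 b=-83/140 c=-801/560 d=267/1120
S(9) = 3601/1120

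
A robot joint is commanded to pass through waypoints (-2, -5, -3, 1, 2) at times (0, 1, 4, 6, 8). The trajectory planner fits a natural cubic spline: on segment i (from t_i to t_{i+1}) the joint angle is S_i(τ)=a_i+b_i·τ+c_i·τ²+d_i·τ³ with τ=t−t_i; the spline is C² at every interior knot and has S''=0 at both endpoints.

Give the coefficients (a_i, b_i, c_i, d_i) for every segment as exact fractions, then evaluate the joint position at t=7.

Δ: Δ0=-3, Δ1=2/3, Δ2=2, Δ3=1/2
row 1: diag=8, rhs=22; c'=3/8, d'=11/4
row 2: denom=10−3·3/8=71/8; d'=(8−3·11/4)/(71/8)=-2/71
row 3: denom=8−2·16/71=536/71; d'=(-9−2·-2/71)/(536/71)=-635/536
back: M3=-635/536
back: M2=-2/71−16/71·-635/536=16/67
back: M1=11/4−3/8·16/67=713/268
M: M0=0, M1=713/268, M2=16/67, M3=-635/536, M4=0
seg 0: a=-2, c=M0/2=0, d=(M1−M0)/(6·1)=713/1608, b=Δ0−h0·(2M0+M1)/6=-5537/1608
seg 1: a=-5, c=M1/2=713/536, d=(M2−M1)/(6·3)=-649/4824, b=Δ1−h1·(2M1+M2)/6=-1699/804
seg 2: a=-3, c=M2/2=8/67, d=(M3−M2)/(6·2)=-763/6432, b=Δ2−h2·(2M2+M3)/6=3595/1608
seg 3: a=1, c=M3/2=-635/1072, d=(M4−M3)/(6·2)=635/6432, b=Δ3−h3·(2M3+M4)/6=1037/804
t_q=7 → seg 3, τ=1; S=1+1037/804·τ+-635/1072·τ²+635/6432·τ³=3851/2144

  seg 0: a=-2 b=-5537/1608 c=0 d=713/1608
  seg 1: a=-5 b=-1699/804 c=713/536 d=-649/4824
  seg 2: a=-3 b=3595/1608 c=8/67 d=-763/6432
  seg 3: a=1 b=1037/804 c=-635/1072 d=635/6432
S(7) = 3851/2144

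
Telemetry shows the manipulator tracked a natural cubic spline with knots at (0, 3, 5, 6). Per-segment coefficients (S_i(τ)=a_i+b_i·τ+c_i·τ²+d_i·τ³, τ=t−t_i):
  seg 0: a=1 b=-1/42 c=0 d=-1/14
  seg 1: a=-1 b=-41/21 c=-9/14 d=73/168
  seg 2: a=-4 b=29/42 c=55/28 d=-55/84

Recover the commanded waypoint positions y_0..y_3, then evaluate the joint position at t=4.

y_0=1 y_1=-1 y_2=-4 y_3=-2
S(4) = -177/56

y_0 = S_0(0) = a_0 = 1
y_1 = S_1(0) = a_1 = -1
y_2 = S_2(0) = a_2 = -4
y_3 = S_2(1) = -2
t_q=4 is in segment 1 (τ=1); S_1(τ)=-177/56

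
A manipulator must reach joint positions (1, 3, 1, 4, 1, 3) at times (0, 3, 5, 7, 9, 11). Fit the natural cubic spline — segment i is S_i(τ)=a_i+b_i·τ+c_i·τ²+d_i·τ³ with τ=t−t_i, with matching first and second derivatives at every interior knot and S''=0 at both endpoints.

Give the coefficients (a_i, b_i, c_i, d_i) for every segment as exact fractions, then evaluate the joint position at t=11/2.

Δ: Δ0=2/3, Δ1=-1, Δ2=3/2, Δ3=-3/2, Δ4=1
row 1: diag=10, rhs=-10; c'=1/5, d'=-1
row 2: denom=8−2·1/5=38/5; d'=(15−2·-1)/(38/5)=85/38
row 3: denom=8−2·5/19=142/19; d'=(-18−2·85/38)/(142/19)=-427/142
row 4: denom=8−2·19/71=530/71; d'=(15−2·-427/142)/(530/71)=746/265
back: M4=746/265
back: M3=-427/142−19/71·746/265=-1993/530
back: M2=85/38−5/19·-1993/530=171/53
back: M1=-1−1/5·171/53=-436/265
M: M0=0, M1=-436/265, M2=171/53, M3=-1993/530, M4=746/265, M5=0
seg 0: a=1, c=M0/2=0, d=(M1−M0)/(6·3)=-218/2385, b=Δ0−h0·(2M0+M1)/6=1184/795
seg 1: a=3, c=M1/2=-218/265, d=(M2−M1)/(6·2)=1291/3180, b=Δ1−h1·(2M1+M2)/6=-778/795
seg 2: a=1, c=M2/2=171/106, d=(M3−M2)/(6·2)=-3703/6360, b=Δ2−h2·(2M2+M3)/6=479/795
seg 3: a=4, c=M3/2=-1993/1060, d=(M4−M3)/(6·2)=697/1272, b=Δ3−h3·(2M3+M4)/6=109/1590
seg 4: a=1, c=M4/2=373/265, d=(M5−M4)/(6·2)=-373/1590, b=Δ4−h4·(2M4+M5)/6=-697/795
t_q=11/2 → seg 2, τ=1/2; S=1+479/795·τ+171/106·τ²+-3703/6360·τ³=5535/3392

  seg 0: a=1 b=1184/795 c=0 d=-218/2385
  seg 1: a=3 b=-778/795 c=-218/265 d=1291/3180
  seg 2: a=1 b=479/795 c=171/106 d=-3703/6360
  seg 3: a=4 b=109/1590 c=-1993/1060 d=697/1272
  seg 4: a=1 b=-697/795 c=373/265 d=-373/1590
S(11/2) = 5535/3392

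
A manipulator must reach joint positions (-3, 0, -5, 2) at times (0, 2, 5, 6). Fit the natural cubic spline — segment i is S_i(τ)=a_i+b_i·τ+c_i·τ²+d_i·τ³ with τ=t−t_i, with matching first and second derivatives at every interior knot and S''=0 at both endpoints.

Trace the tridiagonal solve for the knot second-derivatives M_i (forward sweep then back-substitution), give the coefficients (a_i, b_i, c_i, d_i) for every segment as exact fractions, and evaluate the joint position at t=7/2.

Δ: Δ0=3/2, Δ1=-5/3, Δ2=7
row 1: diag=10, rhs=-19; c'=3/10, d'=-19/10
row 2: denom=8−3·3/10=71/10; d'=(52−3·-19/10)/(71/10)=577/71
back: M2=577/71
back: M1=-19/10−3/10·577/71=-308/71
M: M0=0, M1=-308/71, M2=577/71, M3=0
seg 0: a=-3, c=M0/2=0, d=(M1−M0)/(6·2)=-77/213, b=Δ0−h0·(2M0+M1)/6=1255/426
seg 1: a=0, c=M1/2=-154/71, d=(M2−M1)/(6·3)=295/426, b=Δ1−h1·(2M1+M2)/6=-593/426
seg 2: a=-5, c=M2/2=577/142, d=(M3−M2)/(6·1)=-577/426, b=Δ2−h2·(2M2+M3)/6=914/213
t_q=7/2 → seg 1, τ=3/2; S=0+-593/426·τ+-154/71·τ²+295/426·τ³=-5261/1136

  seg 0: a=-3 b=1255/426 c=0 d=-77/213
  seg 1: a=0 b=-593/426 c=-154/71 d=295/426
  seg 2: a=-5 b=914/213 c=577/142 d=-577/426
S(7/2) = -5261/1136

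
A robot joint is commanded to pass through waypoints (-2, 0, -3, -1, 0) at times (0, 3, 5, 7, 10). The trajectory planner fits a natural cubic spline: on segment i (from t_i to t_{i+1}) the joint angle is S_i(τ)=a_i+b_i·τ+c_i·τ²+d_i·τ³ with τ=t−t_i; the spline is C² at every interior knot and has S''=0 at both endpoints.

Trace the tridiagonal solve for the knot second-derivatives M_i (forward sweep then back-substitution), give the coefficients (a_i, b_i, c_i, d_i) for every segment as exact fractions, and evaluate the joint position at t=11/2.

  seg 0: a=-2 b=283/180 c=0 d=-163/1620
  seg 1: a=0 b=-103/90 c=-163/180 d=131/360
  seg 2: a=-3 b=-2/5 c=23/18 d=-13/45
  seg 3: a=-1 b=56/45 c=-41/90 d=41/810
S(11/2) = -35/12

Δ: Δ0=2/3, Δ1=-3/2, Δ2=1, Δ3=1/3
row 1: diag=10, rhs=-13; c'=1/5, d'=-13/10
row 2: denom=8−2·1/5=38/5; d'=(15−2·-13/10)/(38/5)=44/19
row 3: denom=10−2·5/19=180/19; d'=(-4−2·44/19)/(180/19)=-41/45
back: M3=-41/45
back: M2=44/19−5/19·-41/45=23/9
back: M1=-13/10−1/5·23/9=-163/90
M: M0=0, M1=-163/90, M2=23/9, M3=-41/45, M4=0
seg 0: a=-2, c=M0/2=0, d=(M1−M0)/(6·3)=-163/1620, b=Δ0−h0·(2M0+M1)/6=283/180
seg 1: a=0, c=M1/2=-163/180, d=(M2−M1)/(6·2)=131/360, b=Δ1−h1·(2M1+M2)/6=-103/90
seg 2: a=-3, c=M2/2=23/18, d=(M3−M2)/(6·2)=-13/45, b=Δ2−h2·(2M2+M3)/6=-2/5
seg 3: a=-1, c=M3/2=-41/90, d=(M4−M3)/(6·3)=41/810, b=Δ3−h3·(2M3+M4)/6=56/45
t_q=11/2 → seg 2, τ=1/2; S=-3+-2/5·τ+23/18·τ²+-13/45·τ³=-35/12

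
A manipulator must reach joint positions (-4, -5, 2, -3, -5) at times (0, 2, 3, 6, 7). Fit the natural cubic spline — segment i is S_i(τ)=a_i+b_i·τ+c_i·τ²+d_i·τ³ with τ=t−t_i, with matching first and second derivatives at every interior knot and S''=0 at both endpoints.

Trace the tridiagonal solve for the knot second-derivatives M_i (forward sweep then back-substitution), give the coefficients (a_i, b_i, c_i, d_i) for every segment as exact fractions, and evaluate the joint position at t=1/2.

Δ: Δ0=-1/2, Δ1=7, Δ2=-5/3, Δ3=-2
row 1: diag=6, rhs=45; c'=1/6, d'=15/2
row 2: denom=8−1·1/6=47/6; d'=(-52−1·15/2)/(47/6)=-357/47
row 3: denom=8−3·18/47=322/47; d'=(-2−3·-357/47)/(322/47)=977/322
back: M3=977/322
back: M2=-357/47−18/47·977/322=-1410/161
back: M1=15/2−1/6·-1410/161=2885/322
M: M0=0, M1=2885/322, M2=-1410/161, M3=977/322, M4=0
seg 0: a=-4, c=M0/2=0, d=(M1−M0)/(6·2)=2885/3864, b=Δ0−h0·(2M0+M1)/6=-1684/483
seg 1: a=-5, c=M1/2=2885/644, d=(M2−M1)/(6·1)=-815/276, b=Δ1−h1·(2M1+M2)/6=5287/966
seg 2: a=2, c=M2/2=-705/161, d=(M3−M2)/(6·3)=3797/5796, b=Δ2−h2·(2M2+M3)/6=10769/1932
seg 3: a=-3, c=M3/2=977/644, d=(M4−M3)/(6·1)=-977/1932, b=Δ3−h3·(2M3+M4)/6=-2909/966
t_q=1/2 → seg 0, τ=1/2; S=-4+-1684/483·τ+0·τ²+2885/3864·τ³=-58217/10304

  seg 0: a=-4 b=-1684/483 c=0 d=2885/3864
  seg 1: a=-5 b=5287/966 c=2885/644 d=-815/276
  seg 2: a=2 b=10769/1932 c=-705/161 d=3797/5796
  seg 3: a=-3 b=-2909/966 c=977/644 d=-977/1932
S(1/2) = -58217/10304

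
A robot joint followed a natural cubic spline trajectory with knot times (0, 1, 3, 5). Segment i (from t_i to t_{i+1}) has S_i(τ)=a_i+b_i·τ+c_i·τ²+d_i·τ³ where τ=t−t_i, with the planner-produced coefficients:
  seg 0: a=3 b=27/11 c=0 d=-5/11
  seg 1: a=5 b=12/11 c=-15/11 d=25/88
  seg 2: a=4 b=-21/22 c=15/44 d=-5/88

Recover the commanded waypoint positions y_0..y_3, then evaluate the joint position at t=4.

y_0=3 y_1=5 y_2=4 y_3=3
S(4) = 293/88

y_0 = S_0(0) = a_0 = 3
y_1 = S_1(0) = a_1 = 5
y_2 = S_2(0) = a_2 = 4
y_3 = S_2(2) = 3
t_q=4 is in segment 2 (τ=1); S_2(τ)=293/88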